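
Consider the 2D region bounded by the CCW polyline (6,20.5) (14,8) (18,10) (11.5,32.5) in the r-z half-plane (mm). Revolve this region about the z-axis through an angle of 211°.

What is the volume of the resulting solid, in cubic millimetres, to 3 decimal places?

Profile (r,z), 4 vertices: (6,20.5) (14,8) (18,10) (11.5,32.5)
edge 0: (6,20.5)→(14,8)  cross = 6·8 − 14·20.5 = -239.0000; (r_i+r_j)·cross = 20·-239.0000 = -4780.0000
edge 1: (14,8)→(18,10)  cross = 14·10 − 18·8 = -4.0000; (r_i+r_j)·cross = 32·-4.0000 = -128.0000
edge 2: (18,10)→(11.5,32.5)  cross = 18·32.5 − 11.5·10 = 470.0000; (r_i+r_j)·cross = 29.5·470.0000 = 13865.0000
edge 3: (11.5,32.5)→(6,20.5)  cross = 11.5·20.5 − 6·32.5 = 40.7500; (r_i+r_j)·cross = 17.5·40.7500 = 713.1250
Σcross = 267.7500 → A = |Σcross|/2 = 133.8750 mm²
Σ(r_i+r_j)·cross = 9670.1250 → first moment M = |Σ|/6 = 1611.6875
R_c = M/A = 1611.6875/133.8750 = 12.0387 mm
θ = 211° = 3.682645 rad
V = θ·R_c·A = 3.682645·12.0387·133.8750 = 5935.272 mm³

Volume = 5935.272 mm³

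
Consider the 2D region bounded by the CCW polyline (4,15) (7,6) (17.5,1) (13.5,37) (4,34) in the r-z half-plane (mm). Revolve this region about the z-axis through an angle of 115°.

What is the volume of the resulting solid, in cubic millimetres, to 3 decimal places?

Profile (r,z), 5 vertices: (4,15) (7,6) (17.5,1) (13.5,37) (4,34)
edge 0: (4,15)→(7,6)  cross = 4·6 − 7·15 = -81.0000; (r_i+r_j)·cross = 11·-81.0000 = -891.0000
edge 1: (7,6)→(17.5,1)  cross = 7·1 − 17.5·6 = -98.0000; (r_i+r_j)·cross = 24.5·-98.0000 = -2401.0000
edge 2: (17.5,1)→(13.5,37)  cross = 17.5·37 − 13.5·1 = 634.0000; (r_i+r_j)·cross = 31·634.0000 = 19654.0000
edge 3: (13.5,37)→(4,34)  cross = 13.5·34 − 4·37 = 311.0000; (r_i+r_j)·cross = 17.5·311.0000 = 5442.5000
edge 4: (4,34)→(4,15)  cross = 4·15 − 4·34 = -76.0000; (r_i+r_j)·cross = 8·-76.0000 = -608.0000
Σcross = 690.0000 → A = |Σcross|/2 = 345.0000 mm²
Σ(r_i+r_j)·cross = 21196.5000 → first moment M = |Σ|/6 = 3532.7500
R_c = M/A = 3532.7500/345.0000 = 10.2399 mm
θ = 115° = 2.007129 rad
V = θ·R_c·A = 2.007129·10.2399·345.0000 = 7090.684 mm³

Volume = 7090.684 mm³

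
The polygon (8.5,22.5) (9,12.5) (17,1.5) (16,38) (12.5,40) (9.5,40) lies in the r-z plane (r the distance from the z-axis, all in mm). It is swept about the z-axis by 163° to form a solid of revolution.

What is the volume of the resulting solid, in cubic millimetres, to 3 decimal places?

Volume = 8884.403 mm³

Profile (r,z), 6 vertices: (8.5,22.5) (9,12.5) (17,1.5) (16,38) (12.5,40) (9.5,40)
edge 0: (8.5,22.5)→(9,12.5)  cross = 8.5·12.5 − 9·22.5 = -96.2500; (r_i+r_j)·cross = 17.5·-96.2500 = -1684.3750
edge 1: (9,12.5)→(17,1.5)  cross = 9·1.5 − 17·12.5 = -199.0000; (r_i+r_j)·cross = 26·-199.0000 = -5174.0000
edge 2: (17,1.5)→(16,38)  cross = 17·38 − 16·1.5 = 622.0000; (r_i+r_j)·cross = 33·622.0000 = 20526.0000
edge 3: (16,38)→(12.5,40)  cross = 16·40 − 12.5·38 = 165.0000; (r_i+r_j)·cross = 28.5·165.0000 = 4702.5000
edge 4: (12.5,40)→(9.5,40)  cross = 12.5·40 − 9.5·40 = 120.0000; (r_i+r_j)·cross = 22·120.0000 = 2640.0000
edge 5: (9.5,40)→(8.5,22.5)  cross = 9.5·22.5 − 8.5·40 = -126.2500; (r_i+r_j)·cross = 18·-126.2500 = -2272.5000
Σcross = 485.5000 → A = |Σcross|/2 = 242.7500 mm²
Σ(r_i+r_j)·cross = 18737.6250 → first moment M = |Σ|/6 = 3122.9375
R_c = M/A = 3122.9375/242.7500 = 12.8648 mm
θ = 163° = 2.844887 rad
V = θ·R_c·A = 2.844887·12.8648·242.7500 = 8884.403 mm³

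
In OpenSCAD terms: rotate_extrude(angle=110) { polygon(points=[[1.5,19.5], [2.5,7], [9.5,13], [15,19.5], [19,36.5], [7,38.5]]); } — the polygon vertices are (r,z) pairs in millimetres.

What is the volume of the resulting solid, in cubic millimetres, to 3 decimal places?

Volume = 5843.900 mm³

Profile (r,z), 6 vertices: (1.5,19.5) (2.5,7) (9.5,13) (15,19.5) (19,36.5) (7,38.5)
edge 0: (1.5,19.5)→(2.5,7)  cross = 1.5·7 − 2.5·19.5 = -38.2500; (r_i+r_j)·cross = 4·-38.2500 = -153.0000
edge 1: (2.5,7)→(9.5,13)  cross = 2.5·13 − 9.5·7 = -34.0000; (r_i+r_j)·cross = 12·-34.0000 = -408.0000
edge 2: (9.5,13)→(15,19.5)  cross = 9.5·19.5 − 15·13 = -9.7500; (r_i+r_j)·cross = 24.5·-9.7500 = -238.8750
edge 3: (15,19.5)→(19,36.5)  cross = 15·36.5 − 19·19.5 = 177.0000; (r_i+r_j)·cross = 34·177.0000 = 6018.0000
edge 4: (19,36.5)→(7,38.5)  cross = 19·38.5 − 7·36.5 = 476.0000; (r_i+r_j)·cross = 26·476.0000 = 12376.0000
edge 5: (7,38.5)→(1.5,19.5)  cross = 7·19.5 − 1.5·38.5 = 78.7500; (r_i+r_j)·cross = 8.5·78.7500 = 669.3750
Σcross = 649.7500 → A = |Σcross|/2 = 324.8750 mm²
Σ(r_i+r_j)·cross = 18263.5000 → first moment M = |Σ|/6 = 3043.9167
R_c = M/A = 3043.9167/324.8750 = 9.3695 mm
θ = 110° = 1.919862 rad
V = θ·R_c·A = 1.919862·9.3695·324.8750 = 5843.900 mm³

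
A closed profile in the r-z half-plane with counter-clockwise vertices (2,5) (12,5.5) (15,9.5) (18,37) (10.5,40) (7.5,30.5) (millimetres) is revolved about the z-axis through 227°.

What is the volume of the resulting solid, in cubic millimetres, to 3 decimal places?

Volume = 14807.922 mm³

Profile (r,z), 6 vertices: (2,5) (12,5.5) (15,9.5) (18,37) (10.5,40) (7.5,30.5)
edge 0: (2,5)→(12,5.5)  cross = 2·5.5 − 12·5 = -49.0000; (r_i+r_j)·cross = 14·-49.0000 = -686.0000
edge 1: (12,5.5)→(15,9.5)  cross = 12·9.5 − 15·5.5 = 31.5000; (r_i+r_j)·cross = 27·31.5000 = 850.5000
edge 2: (15,9.5)→(18,37)  cross = 15·37 − 18·9.5 = 384.0000; (r_i+r_j)·cross = 33·384.0000 = 12672.0000
edge 3: (18,37)→(10.5,40)  cross = 18·40 − 10.5·37 = 331.5000; (r_i+r_j)·cross = 28.5·331.5000 = 9447.7500
edge 4: (10.5,40)→(7.5,30.5)  cross = 10.5·30.5 − 7.5·40 = 20.2500; (r_i+r_j)·cross = 18·20.2500 = 364.5000
edge 5: (7.5,30.5)→(2,5)  cross = 7.5·5 − 2·30.5 = -23.5000; (r_i+r_j)·cross = 9.5·-23.5000 = -223.2500
Σcross = 694.7500 → A = |Σcross|/2 = 347.3750 mm²
Σ(r_i+r_j)·cross = 22425.5000 → first moment M = |Σ|/6 = 3737.5833
R_c = M/A = 3737.5833/347.3750 = 10.7595 mm
θ = 227° = 3.961897 rad
V = θ·R_c·A = 3.961897·10.7595·347.3750 = 14807.922 mm³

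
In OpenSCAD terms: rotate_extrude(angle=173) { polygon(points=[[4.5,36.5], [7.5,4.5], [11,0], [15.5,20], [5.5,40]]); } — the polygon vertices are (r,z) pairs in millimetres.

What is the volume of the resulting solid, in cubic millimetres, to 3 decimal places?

Profile (r,z), 5 vertices: (4.5,36.5) (7.5,4.5) (11,0) (15.5,20) (5.5,40)
edge 0: (4.5,36.5)→(7.5,4.5)  cross = 4.5·4.5 − 7.5·36.5 = -253.5000; (r_i+r_j)·cross = 12·-253.5000 = -3042.0000
edge 1: (7.5,4.5)→(11,0)  cross = 7.5·0 − 11·4.5 = -49.5000; (r_i+r_j)·cross = 18.5·-49.5000 = -915.7500
edge 2: (11,0)→(15.5,20)  cross = 11·20 − 15.5·0 = 220.0000; (r_i+r_j)·cross = 26.5·220.0000 = 5830.0000
edge 3: (15.5,20)→(5.5,40)  cross = 15.5·40 − 5.5·20 = 510.0000; (r_i+r_j)·cross = 21·510.0000 = 10710.0000
edge 4: (5.5,40)→(4.5,36.5)  cross = 5.5·36.5 − 4.5·40 = 20.7500; (r_i+r_j)·cross = 10·20.7500 = 207.5000
Σcross = 447.7500 → A = |Σcross|/2 = 223.8750 mm²
Σ(r_i+r_j)·cross = 12789.7500 → first moment M = |Σ|/6 = 2131.6250
R_c = M/A = 2131.6250/223.8750 = 9.5215 mm
θ = 173° = 3.019420 rad
V = θ·R_c·A = 3.019420·9.5215·223.8750 = 6436.270 mm³

Volume = 6436.270 mm³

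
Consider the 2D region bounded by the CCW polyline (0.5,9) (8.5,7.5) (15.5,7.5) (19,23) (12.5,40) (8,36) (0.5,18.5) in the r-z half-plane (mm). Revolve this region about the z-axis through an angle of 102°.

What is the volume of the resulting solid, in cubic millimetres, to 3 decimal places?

Volume = 7155.732 mm³

Profile (r,z), 7 vertices: (0.5,9) (8.5,7.5) (15.5,7.5) (19,23) (12.5,40) (8,36) (0.5,18.5)
edge 0: (0.5,9)→(8.5,7.5)  cross = 0.5·7.5 − 8.5·9 = -72.7500; (r_i+r_j)·cross = 9·-72.7500 = -654.7500
edge 1: (8.5,7.5)→(15.5,7.5)  cross = 8.5·7.5 − 15.5·7.5 = -52.5000; (r_i+r_j)·cross = 24·-52.5000 = -1260.0000
edge 2: (15.5,7.5)→(19,23)  cross = 15.5·23 − 19·7.5 = 214.0000; (r_i+r_j)·cross = 34.5·214.0000 = 7383.0000
edge 3: (19,23)→(12.5,40)  cross = 19·40 − 12.5·23 = 472.5000; (r_i+r_j)·cross = 31.5·472.5000 = 14883.7500
edge 4: (12.5,40)→(8,36)  cross = 12.5·36 − 8·40 = 130.0000; (r_i+r_j)·cross = 20.5·130.0000 = 2665.0000
edge 5: (8,36)→(0.5,18.5)  cross = 8·18.5 − 0.5·36 = 130.0000; (r_i+r_j)·cross = 8.5·130.0000 = 1105.0000
edge 6: (0.5,18.5)→(0.5,9)  cross = 0.5·9 − 0.5·18.5 = -4.7500; (r_i+r_j)·cross = 1·-4.7500 = -4.7500
Σcross = 816.5000 → A = |Σcross|/2 = 408.2500 mm²
Σ(r_i+r_j)·cross = 24117.2500 → first moment M = |Σ|/6 = 4019.5417
R_c = M/A = 4019.5417/408.2500 = 9.8458 mm
θ = 102° = 1.780236 rad
V = θ·R_c·A = 1.780236·9.8458·408.2500 = 7155.732 mm³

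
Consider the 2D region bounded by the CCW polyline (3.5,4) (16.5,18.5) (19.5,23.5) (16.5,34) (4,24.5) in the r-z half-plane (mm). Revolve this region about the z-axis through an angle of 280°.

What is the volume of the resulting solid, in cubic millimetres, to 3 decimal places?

Volume = 12894.958 mm³

Profile (r,z), 5 vertices: (3.5,4) (16.5,18.5) (19.5,23.5) (16.5,34) (4,24.5)
edge 0: (3.5,4)→(16.5,18.5)  cross = 3.5·18.5 − 16.5·4 = -1.2500; (r_i+r_j)·cross = 20·-1.2500 = -25.0000
edge 1: (16.5,18.5)→(19.5,23.5)  cross = 16.5·23.5 − 19.5·18.5 = 27.0000; (r_i+r_j)·cross = 36·27.0000 = 972.0000
edge 2: (19.5,23.5)→(16.5,34)  cross = 19.5·34 − 16.5·23.5 = 275.2500; (r_i+r_j)·cross = 36·275.2500 = 9909.0000
edge 3: (16.5,34)→(4,24.5)  cross = 16.5·24.5 − 4·34 = 268.2500; (r_i+r_j)·cross = 20.5·268.2500 = 5499.1250
edge 4: (4,24.5)→(3.5,4)  cross = 4·4 − 3.5·24.5 = -69.7500; (r_i+r_j)·cross = 7.5·-69.7500 = -523.1250
Σcross = 499.5000 → A = |Σcross|/2 = 249.7500 mm²
Σ(r_i+r_j)·cross = 15832.0000 → first moment M = |Σ|/6 = 2638.6667
R_c = M/A = 2638.6667/249.7500 = 10.5652 mm
θ = 280° = 4.886922 rad
V = θ·R_c·A = 4.886922·10.5652·249.7500 = 12894.958 mm³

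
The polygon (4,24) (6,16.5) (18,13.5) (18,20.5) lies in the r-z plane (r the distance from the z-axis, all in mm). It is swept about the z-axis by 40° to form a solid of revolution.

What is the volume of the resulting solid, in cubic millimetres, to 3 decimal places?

Volume = 729.780 mm³

Profile (r,z), 4 vertices: (4,24) (6,16.5) (18,13.5) (18,20.5)
edge 0: (4,24)→(6,16.5)  cross = 4·16.5 − 6·24 = -78.0000; (r_i+r_j)·cross = 10·-78.0000 = -780.0000
edge 1: (6,16.5)→(18,13.5)  cross = 6·13.5 − 18·16.5 = -216.0000; (r_i+r_j)·cross = 24·-216.0000 = -5184.0000
edge 2: (18,13.5)→(18,20.5)  cross = 18·20.5 − 18·13.5 = 126.0000; (r_i+r_j)·cross = 36·126.0000 = 4536.0000
edge 3: (18,20.5)→(4,24)  cross = 18·24 − 4·20.5 = 350.0000; (r_i+r_j)·cross = 22·350.0000 = 7700.0000
Σcross = 182.0000 → A = |Σcross|/2 = 91.0000 mm²
Σ(r_i+r_j)·cross = 6272.0000 → first moment M = |Σ|/6 = 1045.3333
R_c = M/A = 1045.3333/91.0000 = 11.4872 mm
θ = 40° = 0.698132 rad
V = θ·R_c·A = 0.698132·11.4872·91.0000 = 729.780 mm³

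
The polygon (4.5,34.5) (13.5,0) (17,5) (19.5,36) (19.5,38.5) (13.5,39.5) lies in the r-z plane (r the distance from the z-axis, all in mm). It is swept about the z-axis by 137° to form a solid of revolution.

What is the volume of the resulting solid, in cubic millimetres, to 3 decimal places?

Volume = 11081.259 mm³

Profile (r,z), 6 vertices: (4.5,34.5) (13.5,0) (17,5) (19.5,36) (19.5,38.5) (13.5,39.5)
edge 0: (4.5,34.5)→(13.5,0)  cross = 4.5·0 − 13.5·34.5 = -465.7500; (r_i+r_j)·cross = 18·-465.7500 = -8383.5000
edge 1: (13.5,0)→(17,5)  cross = 13.5·5 − 17·0 = 67.5000; (r_i+r_j)·cross = 30.5·67.5000 = 2058.7500
edge 2: (17,5)→(19.5,36)  cross = 17·36 − 19.5·5 = 514.5000; (r_i+r_j)·cross = 36.5·514.5000 = 18779.2500
edge 3: (19.5,36)→(19.5,38.5)  cross = 19.5·38.5 − 19.5·36 = 48.7500; (r_i+r_j)·cross = 39·48.7500 = 1901.2500
edge 4: (19.5,38.5)→(13.5,39.5)  cross = 19.5·39.5 − 13.5·38.5 = 250.5000; (r_i+r_j)·cross = 33·250.5000 = 8266.5000
edge 5: (13.5,39.5)→(4.5,34.5)  cross = 13.5·34.5 − 4.5·39.5 = 288.0000; (r_i+r_j)·cross = 18·288.0000 = 5184.0000
Σcross = 703.5000 → A = |Σcross|/2 = 351.7500 mm²
Σ(r_i+r_j)·cross = 27806.2500 → first moment M = |Σ|/6 = 4634.3750
R_c = M/A = 4634.3750/351.7500 = 13.1752 mm
θ = 137° = 2.391101 rad
V = θ·R_c·A = 2.391101·13.1752·351.7500 = 11081.259 mm³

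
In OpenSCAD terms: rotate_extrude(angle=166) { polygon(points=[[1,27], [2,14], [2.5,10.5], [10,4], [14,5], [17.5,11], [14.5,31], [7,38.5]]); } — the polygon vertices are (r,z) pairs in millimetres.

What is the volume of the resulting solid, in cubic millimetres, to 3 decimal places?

Profile (r,z), 8 vertices: (1,27) (2,14) (2.5,10.5) (10,4) (14,5) (17.5,11) (14.5,31) (7,38.5)
edge 0: (1,27)→(2,14)  cross = 1·14 − 2·27 = -40.0000; (r_i+r_j)·cross = 3·-40.0000 = -120.0000
edge 1: (2,14)→(2.5,10.5)  cross = 2·10.5 − 2.5·14 = -14.0000; (r_i+r_j)·cross = 4.5·-14.0000 = -63.0000
edge 2: (2.5,10.5)→(10,4)  cross = 2.5·4 − 10·10.5 = -95.0000; (r_i+r_j)·cross = 12.5·-95.0000 = -1187.5000
edge 3: (10,4)→(14,5)  cross = 10·5 − 14·4 = -6.0000; (r_i+r_j)·cross = 24·-6.0000 = -144.0000
edge 4: (14,5)→(17.5,11)  cross = 14·11 − 17.5·5 = 66.5000; (r_i+r_j)·cross = 31.5·66.5000 = 2094.7500
edge 5: (17.5,11)→(14.5,31)  cross = 17.5·31 − 14.5·11 = 383.0000; (r_i+r_j)·cross = 32·383.0000 = 12256.0000
edge 6: (14.5,31)→(7,38.5)  cross = 14.5·38.5 − 7·31 = 341.2500; (r_i+r_j)·cross = 21.5·341.2500 = 7336.8750
edge 7: (7,38.5)→(1,27)  cross = 7·27 − 1·38.5 = 150.5000; (r_i+r_j)·cross = 8·150.5000 = 1204.0000
Σcross = 786.2500 → A = |Σcross|/2 = 393.1250 mm²
Σ(r_i+r_j)·cross = 21377.1250 → first moment M = |Σ|/6 = 3562.8542
R_c = M/A = 3562.8542/393.1250 = 9.0629 mm
θ = 166° = 2.897247 rad
V = θ·R_c·A = 2.897247·9.0629·393.1250 = 10322.467 mm³

Volume = 10322.467 mm³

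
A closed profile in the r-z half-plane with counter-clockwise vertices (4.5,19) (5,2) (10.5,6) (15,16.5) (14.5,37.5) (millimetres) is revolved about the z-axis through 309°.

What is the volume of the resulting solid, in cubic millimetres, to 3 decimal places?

Volume = 11693.518 mm³

Profile (r,z), 5 vertices: (4.5,19) (5,2) (10.5,6) (15,16.5) (14.5,37.5)
edge 0: (4.5,19)→(5,2)  cross = 4.5·2 − 5·19 = -86.0000; (r_i+r_j)·cross = 9.5·-86.0000 = -817.0000
edge 1: (5,2)→(10.5,6)  cross = 5·6 − 10.5·2 = 9.0000; (r_i+r_j)·cross = 15.5·9.0000 = 139.5000
edge 2: (10.5,6)→(15,16.5)  cross = 10.5·16.5 − 15·6 = 83.2500; (r_i+r_j)·cross = 25.5·83.2500 = 2122.8750
edge 3: (15,16.5)→(14.5,37.5)  cross = 15·37.5 − 14.5·16.5 = 323.2500; (r_i+r_j)·cross = 29.5·323.2500 = 9535.8750
edge 4: (14.5,37.5)→(4.5,19)  cross = 14.5·19 − 4.5·37.5 = 106.7500; (r_i+r_j)·cross = 19·106.7500 = 2028.2500
Σcross = 436.2500 → A = |Σcross|/2 = 218.1250 mm²
Σ(r_i+r_j)·cross = 13009.5000 → first moment M = |Σ|/6 = 2168.2500
R_c = M/A = 2168.2500/218.1250 = 9.9404 mm
θ = 309° = 5.393067 rad
V = θ·R_c·A = 5.393067·9.9404·218.1250 = 11693.518 mm³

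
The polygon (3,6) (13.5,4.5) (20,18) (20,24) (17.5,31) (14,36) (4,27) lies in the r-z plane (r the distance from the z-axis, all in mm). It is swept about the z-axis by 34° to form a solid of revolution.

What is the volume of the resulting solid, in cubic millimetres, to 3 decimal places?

Volume = 2600.999 mm³

Profile (r,z), 7 vertices: (3,6) (13.5,4.5) (20,18) (20,24) (17.5,31) (14,36) (4,27)
edge 0: (3,6)→(13.5,4.5)  cross = 3·4.5 − 13.5·6 = -67.5000; (r_i+r_j)·cross = 16.5·-67.5000 = -1113.7500
edge 1: (13.5,4.5)→(20,18)  cross = 13.5·18 − 20·4.5 = 153.0000; (r_i+r_j)·cross = 33.5·153.0000 = 5125.5000
edge 2: (20,18)→(20,24)  cross = 20·24 − 20·18 = 120.0000; (r_i+r_j)·cross = 40·120.0000 = 4800.0000
edge 3: (20,24)→(17.5,31)  cross = 20·31 − 17.5·24 = 200.0000; (r_i+r_j)·cross = 37.5·200.0000 = 7500.0000
edge 4: (17.5,31)→(14,36)  cross = 17.5·36 − 14·31 = 196.0000; (r_i+r_j)·cross = 31.5·196.0000 = 6174.0000
edge 5: (14,36)→(4,27)  cross = 14·27 − 4·36 = 234.0000; (r_i+r_j)·cross = 18·234.0000 = 4212.0000
edge 6: (4,27)→(3,6)  cross = 4·6 − 3·27 = -57.0000; (r_i+r_j)·cross = 7·-57.0000 = -399.0000
Σcross = 778.5000 → A = |Σcross|/2 = 389.2500 mm²
Σ(r_i+r_j)·cross = 26298.7500 → first moment M = |Σ|/6 = 4383.1250
R_c = M/A = 4383.1250/389.2500 = 11.2604 mm
θ = 34° = 0.593412 rad
V = θ·R_c·A = 0.593412·11.2604·389.2500 = 2600.999 mm³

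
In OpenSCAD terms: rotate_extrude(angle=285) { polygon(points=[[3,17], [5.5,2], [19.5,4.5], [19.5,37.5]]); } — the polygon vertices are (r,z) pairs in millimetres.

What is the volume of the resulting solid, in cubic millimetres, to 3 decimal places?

Profile (r,z), 4 vertices: (3,17) (5.5,2) (19.5,4.5) (19.5,37.5)
edge 0: (3,17)→(5.5,2)  cross = 3·2 − 5.5·17 = -87.5000; (r_i+r_j)·cross = 8.5·-87.5000 = -743.7500
edge 1: (5.5,2)→(19.5,4.5)  cross = 5.5·4.5 − 19.5·2 = -14.2500; (r_i+r_j)·cross = 25·-14.2500 = -356.2500
edge 2: (19.5,4.5)→(19.5,37.5)  cross = 19.5·37.5 − 19.5·4.5 = 643.5000; (r_i+r_j)·cross = 39·643.5000 = 25096.5000
edge 3: (19.5,37.5)→(3,17)  cross = 19.5·17 − 3·37.5 = 219.0000; (r_i+r_j)·cross = 22.5·219.0000 = 4927.5000
Σcross = 760.7500 → A = |Σcross|/2 = 380.3750 mm²
Σ(r_i+r_j)·cross = 28924.0000 → first moment M = |Σ|/6 = 4820.6667
R_c = M/A = 4820.6667/380.3750 = 12.6735 mm
θ = 285° = 4.974188 rad
V = θ·R_c·A = 4.974188·12.6735·380.3750 = 23978.904 mm³

Volume = 23978.904 mm³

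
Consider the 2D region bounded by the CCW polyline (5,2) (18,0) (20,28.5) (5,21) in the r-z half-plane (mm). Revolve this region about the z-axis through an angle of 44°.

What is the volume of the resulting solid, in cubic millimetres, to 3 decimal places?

Volume = 3155.421 mm³

Profile (r,z), 4 vertices: (5,2) (18,0) (20,28.5) (5,21)
edge 0: (5,2)→(18,0)  cross = 5·0 − 18·2 = -36.0000; (r_i+r_j)·cross = 23·-36.0000 = -828.0000
edge 1: (18,0)→(20,28.5)  cross = 18·28.5 − 20·0 = 513.0000; (r_i+r_j)·cross = 38·513.0000 = 19494.0000
edge 2: (20,28.5)→(5,21)  cross = 20·21 − 5·28.5 = 277.5000; (r_i+r_j)·cross = 25·277.5000 = 6937.5000
edge 3: (5,21)→(5,2)  cross = 5·2 − 5·21 = -95.0000; (r_i+r_j)·cross = 10·-95.0000 = -950.0000
Σcross = 659.5000 → A = |Σcross|/2 = 329.7500 mm²
Σ(r_i+r_j)·cross = 24653.5000 → first moment M = |Σ|/6 = 4108.9167
R_c = M/A = 4108.9167/329.7500 = 12.4607 mm
θ = 44° = 0.767945 rad
V = θ·R_c·A = 0.767945·12.4607·329.7500 = 3155.421 mm³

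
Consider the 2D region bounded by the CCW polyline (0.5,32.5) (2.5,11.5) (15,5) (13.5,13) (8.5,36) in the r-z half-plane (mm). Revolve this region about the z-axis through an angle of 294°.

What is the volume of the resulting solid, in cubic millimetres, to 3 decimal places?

Profile (r,z), 5 vertices: (0.5,32.5) (2.5,11.5) (15,5) (13.5,13) (8.5,36)
edge 0: (0.5,32.5)→(2.5,11.5)  cross = 0.5·11.5 − 2.5·32.5 = -75.5000; (r_i+r_j)·cross = 3·-75.5000 = -226.5000
edge 1: (2.5,11.5)→(15,5)  cross = 2.5·5 − 15·11.5 = -160.0000; (r_i+r_j)·cross = 17.5·-160.0000 = -2800.0000
edge 2: (15,5)→(13.5,13)  cross = 15·13 − 13.5·5 = 127.5000; (r_i+r_j)·cross = 28.5·127.5000 = 3633.7500
edge 3: (13.5,13)→(8.5,36)  cross = 13.5·36 − 8.5·13 = 375.5000; (r_i+r_j)·cross = 22·375.5000 = 8261.0000
edge 4: (8.5,36)→(0.5,32.5)  cross = 8.5·32.5 − 0.5·36 = 258.2500; (r_i+r_j)·cross = 9·258.2500 = 2324.2500
Σcross = 525.7500 → A = |Σcross|/2 = 262.8750 mm²
Σ(r_i+r_j)·cross = 11192.5000 → first moment M = |Σ|/6 = 1865.4167
R_c = M/A = 1865.4167/262.8750 = 7.0962 mm
θ = 294° = 5.131268 rad
V = θ·R_c·A = 5.131268·7.0962·262.8750 = 9571.953 mm³

Volume = 9571.953 mm³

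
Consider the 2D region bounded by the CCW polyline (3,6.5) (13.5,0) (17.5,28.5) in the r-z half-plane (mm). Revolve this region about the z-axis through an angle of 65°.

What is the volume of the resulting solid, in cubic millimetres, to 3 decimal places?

Volume = 2090.912 mm³

Profile (r,z), 3 vertices: (3,6.5) (13.5,0) (17.5,28.5)
edge 0: (3,6.5)→(13.5,0)  cross = 3·0 − 13.5·6.5 = -87.7500; (r_i+r_j)·cross = 16.5·-87.7500 = -1447.8750
edge 1: (13.5,0)→(17.5,28.5)  cross = 13.5·28.5 − 17.5·0 = 384.7500; (r_i+r_j)·cross = 31·384.7500 = 11927.2500
edge 2: (17.5,28.5)→(3,6.5)  cross = 17.5·6.5 − 3·28.5 = 28.2500; (r_i+r_j)·cross = 20.5·28.2500 = 579.1250
Σcross = 325.2500 → A = |Σcross|/2 = 162.6250 mm²
Σ(r_i+r_j)·cross = 11058.5000 → first moment M = |Σ|/6 = 1843.0833
R_c = M/A = 1843.0833/162.6250 = 11.3333 mm
θ = 65° = 1.134464 rad
V = θ·R_c·A = 1.134464·11.3333·162.6250 = 2090.912 mm³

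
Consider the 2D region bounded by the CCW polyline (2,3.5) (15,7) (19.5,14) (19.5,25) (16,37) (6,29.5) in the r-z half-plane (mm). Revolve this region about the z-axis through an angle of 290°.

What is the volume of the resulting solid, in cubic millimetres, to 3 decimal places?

Profile (r,z), 6 vertices: (2,3.5) (15,7) (19.5,14) (19.5,25) (16,37) (6,29.5)
edge 0: (2,3.5)→(15,7)  cross = 2·7 − 15·3.5 = -38.5000; (r_i+r_j)·cross = 17·-38.5000 = -654.5000
edge 1: (15,7)→(19.5,14)  cross = 15·14 − 19.5·7 = 73.5000; (r_i+r_j)·cross = 34.5·73.5000 = 2535.7500
edge 2: (19.5,14)→(19.5,25)  cross = 19.5·25 − 19.5·14 = 214.5000; (r_i+r_j)·cross = 39·214.5000 = 8365.5000
edge 3: (19.5,25)→(16,37)  cross = 19.5·37 − 16·25 = 321.5000; (r_i+r_j)·cross = 35.5·321.5000 = 11413.2500
edge 4: (16,37)→(6,29.5)  cross = 16·29.5 − 6·37 = 250.0000; (r_i+r_j)·cross = 22·250.0000 = 5500.0000
edge 5: (6,29.5)→(2,3.5)  cross = 6·3.5 − 2·29.5 = -38.0000; (r_i+r_j)·cross = 8·-38.0000 = -304.0000
Σcross = 783.0000 → A = |Σcross|/2 = 391.5000 mm²
Σ(r_i+r_j)·cross = 26856.0000 → first moment M = |Σ|/6 = 4476.0000
R_c = M/A = 4476.0000/391.5000 = 11.4330 mm
θ = 290° = 5.061455 rad
V = θ·R_c·A = 5.061455·11.4330·391.5000 = 22655.072 mm³

Volume = 22655.072 mm³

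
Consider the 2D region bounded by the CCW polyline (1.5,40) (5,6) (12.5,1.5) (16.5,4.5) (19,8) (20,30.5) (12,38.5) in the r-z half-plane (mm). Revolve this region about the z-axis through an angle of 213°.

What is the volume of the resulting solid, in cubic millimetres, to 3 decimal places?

Volume = 21766.495 mm³

Profile (r,z), 7 vertices: (1.5,40) (5,6) (12.5,1.5) (16.5,4.5) (19,8) (20,30.5) (12,38.5)
edge 0: (1.5,40)→(5,6)  cross = 1.5·6 − 5·40 = -191.0000; (r_i+r_j)·cross = 6.5·-191.0000 = -1241.5000
edge 1: (5,6)→(12.5,1.5)  cross = 5·1.5 − 12.5·6 = -67.5000; (r_i+r_j)·cross = 17.5·-67.5000 = -1181.2500
edge 2: (12.5,1.5)→(16.5,4.5)  cross = 12.5·4.5 − 16.5·1.5 = 31.5000; (r_i+r_j)·cross = 29·31.5000 = 913.5000
edge 3: (16.5,4.5)→(19,8)  cross = 16.5·8 − 19·4.5 = 46.5000; (r_i+r_j)·cross = 35.5·46.5000 = 1650.7500
edge 4: (19,8)→(20,30.5)  cross = 19·30.5 − 20·8 = 419.5000; (r_i+r_j)·cross = 39·419.5000 = 16360.5000
edge 5: (20,30.5)→(12,38.5)  cross = 20·38.5 − 12·30.5 = 404.0000; (r_i+r_j)·cross = 32·404.0000 = 12928.0000
edge 6: (12,38.5)→(1.5,40)  cross = 12·40 − 1.5·38.5 = 422.2500; (r_i+r_j)·cross = 13.5·422.2500 = 5700.3750
Σcross = 1065.2500 → A = |Σcross|/2 = 532.6250 mm²
Σ(r_i+r_j)·cross = 35130.3750 → first moment M = |Σ|/6 = 5855.0625
R_c = M/A = 5855.0625/532.6250 = 10.9928 mm
θ = 213° = 3.717551 rad
V = θ·R_c·A = 3.717551·10.9928·532.6250 = 21766.495 mm³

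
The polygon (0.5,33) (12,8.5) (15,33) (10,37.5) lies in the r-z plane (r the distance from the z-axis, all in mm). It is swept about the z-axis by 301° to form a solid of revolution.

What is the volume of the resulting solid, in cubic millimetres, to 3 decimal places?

Volume = 10010.651 mm³

Profile (r,z), 4 vertices: (0.5,33) (12,8.5) (15,33) (10,37.5)
edge 0: (0.5,33)→(12,8.5)  cross = 0.5·8.5 − 12·33 = -391.7500; (r_i+r_j)·cross = 12.5·-391.7500 = -4896.8750
edge 1: (12,8.5)→(15,33)  cross = 12·33 − 15·8.5 = 268.5000; (r_i+r_j)·cross = 27·268.5000 = 7249.5000
edge 2: (15,33)→(10,37.5)  cross = 15·37.5 − 10·33 = 232.5000; (r_i+r_j)·cross = 25·232.5000 = 5812.5000
edge 3: (10,37.5)→(0.5,33)  cross = 10·33 − 0.5·37.5 = 311.2500; (r_i+r_j)·cross = 10.5·311.2500 = 3268.1250
Σcross = 420.5000 → A = |Σcross|/2 = 210.2500 mm²
Σ(r_i+r_j)·cross = 11433.2500 → first moment M = |Σ|/6 = 1905.5417
R_c = M/A = 1905.5417/210.2500 = 9.0632 mm
θ = 301° = 5.253441 rad
V = θ·R_c·A = 5.253441·9.0632·210.2500 = 10010.651 mm³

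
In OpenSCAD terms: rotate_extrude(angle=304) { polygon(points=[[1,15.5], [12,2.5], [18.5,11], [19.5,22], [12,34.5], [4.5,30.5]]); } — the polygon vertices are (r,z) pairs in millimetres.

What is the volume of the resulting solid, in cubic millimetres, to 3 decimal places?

Profile (r,z), 6 vertices: (1,15.5) (12,2.5) (18.5,11) (19.5,22) (12,34.5) (4.5,30.5)
edge 0: (1,15.5)→(12,2.5)  cross = 1·2.5 − 12·15.5 = -183.5000; (r_i+r_j)·cross = 13·-183.5000 = -2385.5000
edge 1: (12,2.5)→(18.5,11)  cross = 12·11 − 18.5·2.5 = 85.7500; (r_i+r_j)·cross = 30.5·85.7500 = 2615.3750
edge 2: (18.5,11)→(19.5,22)  cross = 18.5·22 − 19.5·11 = 192.5000; (r_i+r_j)·cross = 38·192.5000 = 7315.0000
edge 3: (19.5,22)→(12,34.5)  cross = 19.5·34.5 − 12·22 = 408.7500; (r_i+r_j)·cross = 31.5·408.7500 = 12875.6250
edge 4: (12,34.5)→(4.5,30.5)  cross = 12·30.5 − 4.5·34.5 = 210.7500; (r_i+r_j)·cross = 16.5·210.7500 = 3477.3750
edge 5: (4.5,30.5)→(1,15.5)  cross = 4.5·15.5 − 1·30.5 = 39.2500; (r_i+r_j)·cross = 5.5·39.2500 = 215.8750
Σcross = 753.5000 → A = |Σcross|/2 = 376.7500 mm²
Σ(r_i+r_j)·cross = 24113.7500 → first moment M = |Σ|/6 = 4018.9583
R_c = M/A = 4018.9583/376.7500 = 10.6674 mm
θ = 304° = 5.305801 rad
V = θ·R_c·A = 5.305801·10.6674·376.7500 = 21323.793 mm³

Volume = 21323.793 mm³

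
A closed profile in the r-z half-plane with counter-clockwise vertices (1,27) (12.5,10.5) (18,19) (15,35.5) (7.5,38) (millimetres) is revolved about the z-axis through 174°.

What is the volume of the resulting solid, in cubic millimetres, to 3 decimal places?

Profile (r,z), 5 vertices: (1,27) (12.5,10.5) (18,19) (15,35.5) (7.5,38)
edge 0: (1,27)→(12.5,10.5)  cross = 1·10.5 − 12.5·27 = -327.0000; (r_i+r_j)·cross = 13.5·-327.0000 = -4414.5000
edge 1: (12.5,10.5)→(18,19)  cross = 12.5·19 − 18·10.5 = 48.5000; (r_i+r_j)·cross = 30.5·48.5000 = 1479.2500
edge 2: (18,19)→(15,35.5)  cross = 18·35.5 − 15·19 = 354.0000; (r_i+r_j)·cross = 33·354.0000 = 11682.0000
edge 3: (15,35.5)→(7.5,38)  cross = 15·38 − 7.5·35.5 = 303.7500; (r_i+r_j)·cross = 22.5·303.7500 = 6834.3750
edge 4: (7.5,38)→(1,27)  cross = 7.5·27 − 1·38 = 164.5000; (r_i+r_j)·cross = 8.5·164.5000 = 1398.2500
Σcross = 543.7500 → A = |Σcross|/2 = 271.8750 mm²
Σ(r_i+r_j)·cross = 16979.3750 → first moment M = |Σ|/6 = 2829.8958
R_c = M/A = 2829.8958/271.8750 = 10.4088 mm
θ = 174° = 3.036873 rad
V = θ·R_c·A = 3.036873·10.4088·271.8750 = 8594.034 mm³

Volume = 8594.034 mm³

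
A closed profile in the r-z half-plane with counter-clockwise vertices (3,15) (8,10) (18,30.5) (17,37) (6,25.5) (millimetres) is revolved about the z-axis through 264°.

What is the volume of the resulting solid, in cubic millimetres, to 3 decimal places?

Profile (r,z), 5 vertices: (3,15) (8,10) (18,30.5) (17,37) (6,25.5)
edge 0: (3,15)→(8,10)  cross = 3·10 − 8·15 = -90.0000; (r_i+r_j)·cross = 11·-90.0000 = -990.0000
edge 1: (8,10)→(18,30.5)  cross = 8·30.5 − 18·10 = 64.0000; (r_i+r_j)·cross = 26·64.0000 = 1664.0000
edge 2: (18,30.5)→(17,37)  cross = 18·37 − 17·30.5 = 147.5000; (r_i+r_j)·cross = 35·147.5000 = 5162.5000
edge 3: (17,37)→(6,25.5)  cross = 17·25.5 − 6·37 = 211.5000; (r_i+r_j)·cross = 23·211.5000 = 4864.5000
edge 4: (6,25.5)→(3,15)  cross = 6·15 − 3·25.5 = 13.5000; (r_i+r_j)·cross = 9·13.5000 = 121.5000
Σcross = 346.5000 → A = |Σcross|/2 = 173.2500 mm²
Σ(r_i+r_j)·cross = 10822.5000 → first moment M = |Σ|/6 = 1803.7500
R_c = M/A = 1803.7500/173.2500 = 10.4113 mm
θ = 264° = 4.607669 rad
V = θ·R_c·A = 4.607669·10.4113·173.2500 = 8311.083 mm³

Volume = 8311.083 mm³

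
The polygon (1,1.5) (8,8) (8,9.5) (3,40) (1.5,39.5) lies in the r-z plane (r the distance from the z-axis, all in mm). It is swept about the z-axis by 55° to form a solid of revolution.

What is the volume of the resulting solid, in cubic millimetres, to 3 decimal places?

Profile (r,z), 5 vertices: (1,1.5) (8,8) (8,9.5) (3,40) (1.5,39.5)
edge 0: (1,1.5)→(8,8)  cross = 1·8 − 8·1.5 = -4.0000; (r_i+r_j)·cross = 9·-4.0000 = -36.0000
edge 1: (8,8)→(8,9.5)  cross = 8·9.5 − 8·8 = 12.0000; (r_i+r_j)·cross = 16·12.0000 = 192.0000
edge 2: (8,9.5)→(3,40)  cross = 8·40 − 3·9.5 = 291.5000; (r_i+r_j)·cross = 11·291.5000 = 3206.5000
edge 3: (3,40)→(1.5,39.5)  cross = 3·39.5 − 1.5·40 = 58.5000; (r_i+r_j)·cross = 4.5·58.5000 = 263.2500
edge 4: (1.5,39.5)→(1,1.5)  cross = 1.5·1.5 − 1·39.5 = -37.2500; (r_i+r_j)·cross = 2.5·-37.2500 = -93.1250
Σcross = 320.7500 → A = |Σcross|/2 = 160.3750 mm²
Σ(r_i+r_j)·cross = 3532.6250 → first moment M = |Σ|/6 = 588.7708
R_c = M/A = 588.7708/160.3750 = 3.6712 mm
θ = 55° = 0.959931 rad
V = θ·R_c·A = 0.959931·3.6712·160.3750 = 565.179 mm³

Volume = 565.179 mm³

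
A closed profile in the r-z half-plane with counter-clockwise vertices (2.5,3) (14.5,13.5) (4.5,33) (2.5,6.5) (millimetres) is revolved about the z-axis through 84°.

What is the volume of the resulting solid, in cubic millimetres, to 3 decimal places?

Profile (r,z), 4 vertices: (2.5,3) (14.5,13.5) (4.5,33) (2.5,6.5)
edge 0: (2.5,3)→(14.5,13.5)  cross = 2.5·13.5 − 14.5·3 = -9.7500; (r_i+r_j)·cross = 17·-9.7500 = -165.7500
edge 1: (14.5,13.5)→(4.5,33)  cross = 14.5·33 − 4.5·13.5 = 417.7500; (r_i+r_j)·cross = 19·417.7500 = 7937.2500
edge 2: (4.5,33)→(2.5,6.5)  cross = 4.5·6.5 − 2.5·33 = -53.2500; (r_i+r_j)·cross = 7·-53.2500 = -372.7500
edge 3: (2.5,6.5)→(2.5,3)  cross = 2.5·3 − 2.5·6.5 = -8.7500; (r_i+r_j)·cross = 5·-8.7500 = -43.7500
Σcross = 346.0000 → A = |Σcross|/2 = 173.0000 mm²
Σ(r_i+r_j)·cross = 7355.0000 → first moment M = |Σ|/6 = 1225.8333
R_c = M/A = 1225.8333/173.0000 = 7.0857 mm
θ = 84° = 1.466077 rad
V = θ·R_c·A = 1.466077·7.0857·173.0000 = 1797.166 mm³

Volume = 1797.166 mm³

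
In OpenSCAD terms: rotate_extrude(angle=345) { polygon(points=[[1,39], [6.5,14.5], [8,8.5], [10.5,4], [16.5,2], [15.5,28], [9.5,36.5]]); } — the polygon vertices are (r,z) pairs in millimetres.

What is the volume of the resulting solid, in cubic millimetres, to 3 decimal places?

Volume = 19915.985 mm³

Profile (r,z), 7 vertices: (1,39) (6.5,14.5) (8,8.5) (10.5,4) (16.5,2) (15.5,28) (9.5,36.5)
edge 0: (1,39)→(6.5,14.5)  cross = 1·14.5 − 6.5·39 = -239.0000; (r_i+r_j)·cross = 7.5·-239.0000 = -1792.5000
edge 1: (6.5,14.5)→(8,8.5)  cross = 6.5·8.5 − 8·14.5 = -60.7500; (r_i+r_j)·cross = 14.5·-60.7500 = -880.8750
edge 2: (8,8.5)→(10.5,4)  cross = 8·4 − 10.5·8.5 = -57.2500; (r_i+r_j)·cross = 18.5·-57.2500 = -1059.1250
edge 3: (10.5,4)→(16.5,2)  cross = 10.5·2 − 16.5·4 = -45.0000; (r_i+r_j)·cross = 27·-45.0000 = -1215.0000
edge 4: (16.5,2)→(15.5,28)  cross = 16.5·28 − 15.5·2 = 431.0000; (r_i+r_j)·cross = 32·431.0000 = 13792.0000
edge 5: (15.5,28)→(9.5,36.5)  cross = 15.5·36.5 − 9.5·28 = 299.7500; (r_i+r_j)·cross = 25·299.7500 = 7493.7500
edge 6: (9.5,36.5)→(1,39)  cross = 9.5·39 − 1·36.5 = 334.0000; (r_i+r_j)·cross = 10.5·334.0000 = 3507.0000
Σcross = 662.7500 → A = |Σcross|/2 = 331.3750 mm²
Σ(r_i+r_j)·cross = 19845.2500 → first moment M = |Σ|/6 = 3307.5417
R_c = M/A = 3307.5417/331.3750 = 9.9813 mm
θ = 345° = 6.021386 rad
V = θ·R_c·A = 6.021386·9.9813·331.3750 = 19915.985 mm³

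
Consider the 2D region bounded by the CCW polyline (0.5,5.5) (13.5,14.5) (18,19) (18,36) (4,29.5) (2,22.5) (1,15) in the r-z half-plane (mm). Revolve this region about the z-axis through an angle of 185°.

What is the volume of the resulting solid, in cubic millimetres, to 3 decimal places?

Profile (r,z), 7 vertices: (0.5,5.5) (13.5,14.5) (18,19) (18,36) (4,29.5) (2,22.5) (1,15)
edge 0: (0.5,5.5)→(13.5,14.5)  cross = 0.5·14.5 − 13.5·5.5 = -67.0000; (r_i+r_j)·cross = 14·-67.0000 = -938.0000
edge 1: (13.5,14.5)→(18,19)  cross = 13.5·19 − 18·14.5 = -4.5000; (r_i+r_j)·cross = 31.5·-4.5000 = -141.7500
edge 2: (18,19)→(18,36)  cross = 18·36 − 18·19 = 306.0000; (r_i+r_j)·cross = 36·306.0000 = 11016.0000
edge 3: (18,36)→(4,29.5)  cross = 18·29.5 − 4·36 = 387.0000; (r_i+r_j)·cross = 22·387.0000 = 8514.0000
edge 4: (4,29.5)→(2,22.5)  cross = 4·22.5 − 2·29.5 = 31.0000; (r_i+r_j)·cross = 6·31.0000 = 186.0000
edge 5: (2,22.5)→(1,15)  cross = 2·15 − 1·22.5 = 7.5000; (r_i+r_j)·cross = 3·7.5000 = 22.5000
edge 6: (1,15)→(0.5,5.5)  cross = 1·5.5 − 0.5·15 = -2.0000; (r_i+r_j)·cross = 1.5·-2.0000 = -3.0000
Σcross = 658.0000 → A = |Σcross|/2 = 329.0000 mm²
Σ(r_i+r_j)·cross = 18655.7500 → first moment M = |Σ|/6 = 3109.2917
R_c = M/A = 3109.2917/329.0000 = 9.4507 mm
θ = 185° = 3.228859 rad
V = θ·R_c·A = 3.228859·9.4507·329.0000 = 10039.465 mm³

Volume = 10039.465 mm³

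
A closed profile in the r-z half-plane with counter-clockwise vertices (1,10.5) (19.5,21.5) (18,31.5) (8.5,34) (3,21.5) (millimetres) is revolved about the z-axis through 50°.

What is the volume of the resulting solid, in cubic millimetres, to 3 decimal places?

Profile (r,z), 5 vertices: (1,10.5) (19.5,21.5) (18,31.5) (8.5,34) (3,21.5)
edge 0: (1,10.5)→(19.5,21.5)  cross = 1·21.5 − 19.5·10.5 = -183.2500; (r_i+r_j)·cross = 20.5·-183.2500 = -3756.6250
edge 1: (19.5,21.5)→(18,31.5)  cross = 19.5·31.5 − 18·21.5 = 227.2500; (r_i+r_j)·cross = 37.5·227.2500 = 8521.8750
edge 2: (18,31.5)→(8.5,34)  cross = 18·34 − 8.5·31.5 = 344.2500; (r_i+r_j)·cross = 26.5·344.2500 = 9122.6250
edge 3: (8.5,34)→(3,21.5)  cross = 8.5·21.5 − 3·34 = 80.7500; (r_i+r_j)·cross = 11.5·80.7500 = 928.6250
edge 4: (3,21.5)→(1,10.5)  cross = 3·10.5 − 1·21.5 = 10.0000; (r_i+r_j)·cross = 4·10.0000 = 40.0000
Σcross = 479.0000 → A = |Σcross|/2 = 239.5000 mm²
Σ(r_i+r_j)·cross = 14856.5000 → first moment M = |Σ|/6 = 2476.0833
R_c = M/A = 2476.0833/239.5000 = 10.3386 mm
θ = 50° = 0.872665 rad
V = θ·R_c·A = 0.872665·10.3386·239.5000 = 2160.790 mm³

Volume = 2160.790 mm³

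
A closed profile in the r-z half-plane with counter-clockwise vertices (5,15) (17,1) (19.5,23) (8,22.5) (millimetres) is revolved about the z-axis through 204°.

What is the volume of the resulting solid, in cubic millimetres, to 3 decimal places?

Profile (r,z), 4 vertices: (5,15) (17,1) (19.5,23) (8,22.5)
edge 0: (5,15)→(17,1)  cross = 5·1 − 17·15 = -250.0000; (r_i+r_j)·cross = 22·-250.0000 = -5500.0000
edge 1: (17,1)→(19.5,23)  cross = 17·23 − 19.5·1 = 371.5000; (r_i+r_j)·cross = 36.5·371.5000 = 13559.7500
edge 2: (19.5,23)→(8,22.5)  cross = 19.5·22.5 − 8·23 = 254.7500; (r_i+r_j)·cross = 27.5·254.7500 = 7005.6250
edge 3: (8,22.5)→(5,15)  cross = 8·15 − 5·22.5 = 7.5000; (r_i+r_j)·cross = 13·7.5000 = 97.5000
Σcross = 383.7500 → A = |Σcross|/2 = 191.8750 mm²
Σ(r_i+r_j)·cross = 15162.8750 → first moment M = |Σ|/6 = 2527.1458
R_c = M/A = 2527.1458/191.8750 = 13.1708 mm
θ = 204° = 3.560472 rad
V = θ·R_c·A = 3.560472·13.1708·191.8750 = 8997.831 mm³

Volume = 8997.831 mm³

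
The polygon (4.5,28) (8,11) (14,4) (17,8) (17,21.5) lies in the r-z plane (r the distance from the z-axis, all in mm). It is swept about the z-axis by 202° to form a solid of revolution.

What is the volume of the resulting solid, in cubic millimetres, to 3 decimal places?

Profile (r,z), 5 vertices: (4.5,28) (8,11) (14,4) (17,8) (17,21.5)
edge 0: (4.5,28)→(8,11)  cross = 4.5·11 − 8·28 = -174.5000; (r_i+r_j)·cross = 12.5·-174.5000 = -2181.2500
edge 1: (8,11)→(14,4)  cross = 8·4 − 14·11 = -122.0000; (r_i+r_j)·cross = 22·-122.0000 = -2684.0000
edge 2: (14,4)→(17,8)  cross = 14·8 − 17·4 = 44.0000; (r_i+r_j)·cross = 31·44.0000 = 1364.0000
edge 3: (17,8)→(17,21.5)  cross = 17·21.5 − 17·8 = 229.5000; (r_i+r_j)·cross = 34·229.5000 = 7803.0000
edge 4: (17,21.5)→(4.5,28)  cross = 17·28 − 4.5·21.5 = 379.2500; (r_i+r_j)·cross = 21.5·379.2500 = 8153.8750
Σcross = 356.2500 → A = |Σcross|/2 = 178.1250 mm²
Σ(r_i+r_j)·cross = 12455.6250 → first moment M = |Σ|/6 = 2075.9375
R_c = M/A = 2075.9375/178.1250 = 11.6544 mm
θ = 202° = 3.525565 rad
V = θ·R_c·A = 3.525565·11.6544·178.1250 = 7318.853 mm³

Volume = 7318.853 mm³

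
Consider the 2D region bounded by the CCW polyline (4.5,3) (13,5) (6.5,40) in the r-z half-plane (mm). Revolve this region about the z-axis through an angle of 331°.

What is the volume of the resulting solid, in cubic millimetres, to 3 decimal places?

Volume = 7175.083 mm³

Profile (r,z), 3 vertices: (4.5,3) (13,5) (6.5,40)
edge 0: (4.5,3)→(13,5)  cross = 4.5·5 − 13·3 = -16.5000; (r_i+r_j)·cross = 17.5·-16.5000 = -288.7500
edge 1: (13,5)→(6.5,40)  cross = 13·40 − 6.5·5 = 487.5000; (r_i+r_j)·cross = 19.5·487.5000 = 9506.2500
edge 2: (6.5,40)→(4.5,3)  cross = 6.5·3 − 4.5·40 = -160.5000; (r_i+r_j)·cross = 11·-160.5000 = -1765.5000
Σcross = 310.5000 → A = |Σcross|/2 = 155.2500 mm²
Σ(r_i+r_j)·cross = 7452.0000 → first moment M = |Σ|/6 = 1242.0000
R_c = M/A = 1242.0000/155.2500 = 8.0000 mm
θ = 331° = 5.777040 rad
V = θ·R_c·A = 5.777040·8.0000·155.2500 = 7175.083 mm³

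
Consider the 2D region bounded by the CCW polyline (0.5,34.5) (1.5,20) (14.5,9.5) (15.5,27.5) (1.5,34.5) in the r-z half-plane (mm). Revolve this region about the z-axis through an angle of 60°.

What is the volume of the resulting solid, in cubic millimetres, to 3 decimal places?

Volume = 2008.525 mm³

Profile (r,z), 5 vertices: (0.5,34.5) (1.5,20) (14.5,9.5) (15.5,27.5) (1.5,34.5)
edge 0: (0.5,34.5)→(1.5,20)  cross = 0.5·20 − 1.5·34.5 = -41.7500; (r_i+r_j)·cross = 2·-41.7500 = -83.5000
edge 1: (1.5,20)→(14.5,9.5)  cross = 1.5·9.5 − 14.5·20 = -275.7500; (r_i+r_j)·cross = 16·-275.7500 = -4412.0000
edge 2: (14.5,9.5)→(15.5,27.5)  cross = 14.5·27.5 − 15.5·9.5 = 251.5000; (r_i+r_j)·cross = 30·251.5000 = 7545.0000
edge 3: (15.5,27.5)→(1.5,34.5)  cross = 15.5·34.5 − 1.5·27.5 = 493.5000; (r_i+r_j)·cross = 17·493.5000 = 8389.5000
edge 4: (1.5,34.5)→(0.5,34.5)  cross = 1.5·34.5 − 0.5·34.5 = 34.5000; (r_i+r_j)·cross = 2·34.5000 = 69.0000
Σcross = 462.0000 → A = |Σcross|/2 = 231.0000 mm²
Σ(r_i+r_j)·cross = 11508.0000 → first moment M = |Σ|/6 = 1918.0000
R_c = M/A = 1918.0000/231.0000 = 8.3030 mm
θ = 60° = 1.047198 rad
V = θ·R_c·A = 1.047198·8.3030·231.0000 = 2008.525 mm³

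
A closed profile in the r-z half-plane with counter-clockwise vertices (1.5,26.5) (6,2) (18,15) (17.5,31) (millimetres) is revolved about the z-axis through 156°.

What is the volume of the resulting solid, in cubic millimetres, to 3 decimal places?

Profile (r,z), 4 vertices: (1.5,26.5) (6,2) (18,15) (17.5,31)
edge 0: (1.5,26.5)→(6,2)  cross = 1.5·2 − 6·26.5 = -156.0000; (r_i+r_j)·cross = 7.5·-156.0000 = -1170.0000
edge 1: (6,2)→(18,15)  cross = 6·15 − 18·2 = 54.0000; (r_i+r_j)·cross = 24·54.0000 = 1296.0000
edge 2: (18,15)→(17.5,31)  cross = 18·31 − 17.5·15 = 295.5000; (r_i+r_j)·cross = 35.5·295.5000 = 10490.2500
edge 3: (17.5,31)→(1.5,26.5)  cross = 17.5·26.5 − 1.5·31 = 417.2500; (r_i+r_j)·cross = 19·417.2500 = 7927.7500
Σcross = 610.7500 → A = |Σcross|/2 = 305.3750 mm²
Σ(r_i+r_j)·cross = 18544.0000 → first moment M = |Σ|/6 = 3090.6667
R_c = M/A = 3090.6667/305.3750 = 10.1209 mm
θ = 156° = 2.722714 rad
V = θ·R_c·A = 2.722714·10.1209·305.3750 = 8415.000 mm³

Volume = 8415.000 mm³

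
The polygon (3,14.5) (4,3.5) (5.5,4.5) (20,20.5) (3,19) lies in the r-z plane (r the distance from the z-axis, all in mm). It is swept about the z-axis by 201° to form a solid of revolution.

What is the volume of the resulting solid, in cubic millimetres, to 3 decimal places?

Volume = 4373.592 mm³

Profile (r,z), 5 vertices: (3,14.5) (4,3.5) (5.5,4.5) (20,20.5) (3,19)
edge 0: (3,14.5)→(4,3.5)  cross = 3·3.5 − 4·14.5 = -47.5000; (r_i+r_j)·cross = 7·-47.5000 = -332.5000
edge 1: (4,3.5)→(5.5,4.5)  cross = 4·4.5 − 5.5·3.5 = -1.2500; (r_i+r_j)·cross = 9.5·-1.2500 = -11.8750
edge 2: (5.5,4.5)→(20,20.5)  cross = 5.5·20.5 − 20·4.5 = 22.7500; (r_i+r_j)·cross = 25.5·22.7500 = 580.1250
edge 3: (20,20.5)→(3,19)  cross = 20·19 − 3·20.5 = 318.5000; (r_i+r_j)·cross = 23·318.5000 = 7325.5000
edge 4: (3,19)→(3,14.5)  cross = 3·14.5 − 3·19 = -13.5000; (r_i+r_j)·cross = 6·-13.5000 = -81.0000
Σcross = 279.0000 → A = |Σcross|/2 = 139.5000 mm²
Σ(r_i+r_j)·cross = 7480.2500 → first moment M = |Σ|/6 = 1246.7083
R_c = M/A = 1246.7083/139.5000 = 8.9370 mm
θ = 201° = 3.508112 rad
V = θ·R_c·A = 3.508112·8.9370·139.5000 = 4373.592 mm³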